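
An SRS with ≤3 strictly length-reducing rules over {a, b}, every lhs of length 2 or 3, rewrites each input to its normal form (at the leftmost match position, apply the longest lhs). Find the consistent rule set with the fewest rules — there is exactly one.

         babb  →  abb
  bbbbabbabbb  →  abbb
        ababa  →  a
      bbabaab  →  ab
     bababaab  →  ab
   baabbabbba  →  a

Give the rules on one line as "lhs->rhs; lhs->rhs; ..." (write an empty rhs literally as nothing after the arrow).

  | babb => abb
  | bbbbabbabbb => bbbabbabbb => bbabbabbb => babbabbb => abbabbb => ababbb => aabbb => abbb
  | ababa => aaba => aba => aa => a
  | bbabaab => babaab => abaab => aaab => aab => ab

aa->a; ba->a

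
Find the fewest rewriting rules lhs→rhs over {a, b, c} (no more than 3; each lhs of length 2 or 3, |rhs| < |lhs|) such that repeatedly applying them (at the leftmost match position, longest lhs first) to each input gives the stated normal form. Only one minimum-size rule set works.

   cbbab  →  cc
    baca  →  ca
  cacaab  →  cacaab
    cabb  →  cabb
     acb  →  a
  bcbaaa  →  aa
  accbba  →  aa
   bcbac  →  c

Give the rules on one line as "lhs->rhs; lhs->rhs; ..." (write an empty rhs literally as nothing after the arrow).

ba->; bab->cc; cb->

  | cbbab => bab => cc
  | baca => ca
  | cacaab
  | cabb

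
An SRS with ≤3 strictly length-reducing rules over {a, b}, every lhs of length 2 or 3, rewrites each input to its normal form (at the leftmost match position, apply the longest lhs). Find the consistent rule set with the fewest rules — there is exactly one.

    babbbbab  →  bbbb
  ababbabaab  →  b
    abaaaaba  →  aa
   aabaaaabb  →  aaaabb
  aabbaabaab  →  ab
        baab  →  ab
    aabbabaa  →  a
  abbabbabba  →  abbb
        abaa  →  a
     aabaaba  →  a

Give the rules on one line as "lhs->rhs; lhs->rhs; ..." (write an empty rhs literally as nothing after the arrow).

  | babbbbab => bbbbab => bbbb
  | ababbabaab => bbabaab => bbaab => bab => b
  | abaaaaba => aaaba => aa
  | aabaaaabb => aaaabb

aba->; ba->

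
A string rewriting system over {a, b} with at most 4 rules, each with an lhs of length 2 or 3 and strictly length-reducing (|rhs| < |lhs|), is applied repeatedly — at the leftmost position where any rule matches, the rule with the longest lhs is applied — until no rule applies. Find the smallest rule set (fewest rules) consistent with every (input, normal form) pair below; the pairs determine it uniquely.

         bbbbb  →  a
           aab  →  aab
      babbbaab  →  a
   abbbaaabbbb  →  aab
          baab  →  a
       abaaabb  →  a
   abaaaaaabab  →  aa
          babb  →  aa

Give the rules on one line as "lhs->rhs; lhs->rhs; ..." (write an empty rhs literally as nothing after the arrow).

  | bbbbb => aabb => aaa => bb => a
  | aab
  | babbbaab => bbbbaab => aabaab => aabab => aabb => aaa => bb => a
  | abbbaaabbbb => aaaaaabbbb => bbaaabbbb => aaaabbbb => bbabbbb => aabbbb => aaaab => bbab => aab

aaa->bb; ba->b; bb->a; bbb->aa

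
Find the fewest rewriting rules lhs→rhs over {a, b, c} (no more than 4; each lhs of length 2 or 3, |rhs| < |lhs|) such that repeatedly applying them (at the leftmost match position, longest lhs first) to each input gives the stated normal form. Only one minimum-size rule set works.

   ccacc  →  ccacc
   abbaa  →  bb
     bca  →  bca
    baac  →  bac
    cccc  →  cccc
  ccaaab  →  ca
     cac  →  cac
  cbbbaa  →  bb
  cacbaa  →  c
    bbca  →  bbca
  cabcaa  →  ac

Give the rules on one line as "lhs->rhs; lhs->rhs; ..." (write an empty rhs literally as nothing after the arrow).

aa->; aac->ac; ab->b; cb->a

  | ccacc
  | abbaa => bbaa => bb
  | bca
  | baac => bac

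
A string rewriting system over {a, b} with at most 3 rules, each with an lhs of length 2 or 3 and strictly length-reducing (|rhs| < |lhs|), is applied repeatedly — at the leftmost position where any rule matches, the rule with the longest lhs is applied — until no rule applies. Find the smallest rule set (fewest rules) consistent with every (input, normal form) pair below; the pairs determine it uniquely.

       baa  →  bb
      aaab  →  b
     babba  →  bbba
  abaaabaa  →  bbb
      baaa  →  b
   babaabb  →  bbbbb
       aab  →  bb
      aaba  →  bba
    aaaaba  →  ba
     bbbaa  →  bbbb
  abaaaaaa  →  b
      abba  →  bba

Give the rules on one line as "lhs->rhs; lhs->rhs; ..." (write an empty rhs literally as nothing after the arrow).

  | baa => bb
  | aaab => b
  | babba => bbba
  | abaaabaa => baaabaa => bbaa => bbb

aa->b; aaa->; ab->b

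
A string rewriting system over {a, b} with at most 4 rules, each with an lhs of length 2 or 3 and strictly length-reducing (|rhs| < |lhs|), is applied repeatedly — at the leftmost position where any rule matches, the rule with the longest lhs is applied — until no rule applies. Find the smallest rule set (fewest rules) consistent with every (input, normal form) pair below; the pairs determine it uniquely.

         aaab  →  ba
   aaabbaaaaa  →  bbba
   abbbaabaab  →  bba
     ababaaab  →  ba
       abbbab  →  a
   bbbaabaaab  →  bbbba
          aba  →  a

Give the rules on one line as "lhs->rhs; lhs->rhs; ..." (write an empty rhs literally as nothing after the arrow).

aa->a; aaa->ba; ab->a

  | aaab => bab => ba
  | aaabbaaaaa => babbaaaaa => babaaaaa => baaaaaa => bbaaaa => bbbaa => bbba
  | abbbaabaab => abbaabaab => abaabaab => aaabaab => babaab => baaab => bbab => bba
  | ababaaab => aabaaab => abaaab => aaaab => baab => bab => ba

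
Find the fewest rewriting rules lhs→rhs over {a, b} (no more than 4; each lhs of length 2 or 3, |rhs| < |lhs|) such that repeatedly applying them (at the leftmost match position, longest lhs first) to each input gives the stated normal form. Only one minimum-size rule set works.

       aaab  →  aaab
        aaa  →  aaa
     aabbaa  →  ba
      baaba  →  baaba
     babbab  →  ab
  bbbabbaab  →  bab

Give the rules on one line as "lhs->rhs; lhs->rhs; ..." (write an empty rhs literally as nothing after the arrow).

  | aaab
  | aaa
  | aabbaa => abbaa => bbaa => ba
  | baaba

abb->bb; bba->b; bbb->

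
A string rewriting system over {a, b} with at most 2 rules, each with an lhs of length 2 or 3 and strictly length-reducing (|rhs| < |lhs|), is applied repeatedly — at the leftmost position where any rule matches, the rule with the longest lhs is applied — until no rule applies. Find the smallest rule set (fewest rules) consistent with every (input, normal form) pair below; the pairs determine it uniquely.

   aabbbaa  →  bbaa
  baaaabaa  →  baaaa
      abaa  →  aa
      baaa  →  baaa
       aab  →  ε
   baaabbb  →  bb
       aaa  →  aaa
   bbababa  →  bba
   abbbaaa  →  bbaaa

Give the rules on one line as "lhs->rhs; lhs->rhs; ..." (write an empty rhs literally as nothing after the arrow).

aab->; ab->

  | aabbbaa => bbaa
  | baaaabaa => baaaa
  | abaa => aa
  | baaa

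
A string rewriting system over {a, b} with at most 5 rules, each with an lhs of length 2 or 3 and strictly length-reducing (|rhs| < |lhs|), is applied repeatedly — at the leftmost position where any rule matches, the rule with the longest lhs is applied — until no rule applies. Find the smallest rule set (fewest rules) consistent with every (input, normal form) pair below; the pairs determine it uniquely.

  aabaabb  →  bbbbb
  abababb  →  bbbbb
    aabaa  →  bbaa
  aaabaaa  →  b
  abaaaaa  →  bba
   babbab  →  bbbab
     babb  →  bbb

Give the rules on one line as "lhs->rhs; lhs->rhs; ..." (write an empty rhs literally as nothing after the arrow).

  | aabaabb => bbaabb => bbbbb
  | abababb => bbbabb => bbbbb
  | aabaa => bbaa
  | aaabaaa => baaa => b

aaa->; aab->bb; aba->bb; abb->bb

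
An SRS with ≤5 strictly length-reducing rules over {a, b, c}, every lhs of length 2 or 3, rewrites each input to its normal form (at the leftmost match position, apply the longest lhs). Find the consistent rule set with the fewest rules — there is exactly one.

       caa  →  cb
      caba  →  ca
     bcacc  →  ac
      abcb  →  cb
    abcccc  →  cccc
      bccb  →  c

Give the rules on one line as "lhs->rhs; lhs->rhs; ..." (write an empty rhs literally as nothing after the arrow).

  | caa => cb
  | caba => ca
  | bcacc => aacc => bcc => ac
  | abcb => cb

aa->b; ab->; acb->c; bc->a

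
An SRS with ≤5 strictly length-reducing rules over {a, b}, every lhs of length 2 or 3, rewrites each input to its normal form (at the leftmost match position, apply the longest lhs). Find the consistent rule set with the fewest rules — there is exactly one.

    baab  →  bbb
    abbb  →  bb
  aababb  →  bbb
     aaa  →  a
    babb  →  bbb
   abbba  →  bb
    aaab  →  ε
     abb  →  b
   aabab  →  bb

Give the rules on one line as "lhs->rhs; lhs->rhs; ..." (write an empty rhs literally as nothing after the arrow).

  | baab => bbb
  | abbb => bb
  | aababb => babb => bbb
  | aaa => a

aa->; ab->; ba->b; baa->bb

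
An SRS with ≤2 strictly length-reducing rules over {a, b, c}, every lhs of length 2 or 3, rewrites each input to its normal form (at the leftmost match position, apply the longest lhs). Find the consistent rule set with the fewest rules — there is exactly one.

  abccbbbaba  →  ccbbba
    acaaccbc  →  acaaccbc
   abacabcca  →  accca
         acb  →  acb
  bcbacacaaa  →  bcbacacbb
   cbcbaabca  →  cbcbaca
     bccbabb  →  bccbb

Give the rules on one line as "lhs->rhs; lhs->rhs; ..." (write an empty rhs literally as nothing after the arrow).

aaa->bb; ab->

  | abccbbbaba => ccbbbaba => ccbbba
  | acaaccbc
  | abacabcca => acabcca => accca
  | acb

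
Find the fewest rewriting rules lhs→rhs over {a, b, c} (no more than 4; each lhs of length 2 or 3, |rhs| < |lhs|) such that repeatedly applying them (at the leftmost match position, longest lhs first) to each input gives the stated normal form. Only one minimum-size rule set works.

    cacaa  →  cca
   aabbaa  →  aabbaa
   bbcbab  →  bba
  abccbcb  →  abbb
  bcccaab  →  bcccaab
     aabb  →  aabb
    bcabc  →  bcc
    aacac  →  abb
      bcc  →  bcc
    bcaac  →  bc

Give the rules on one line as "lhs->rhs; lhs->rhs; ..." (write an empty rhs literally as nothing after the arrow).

  | cacaa => cbaa => cca
  | aabbaa
  | bbcbab => bbccb => bba
  | abccbcb => abacb => abbb

ac->b; cab->c; cba->cc; ccb->a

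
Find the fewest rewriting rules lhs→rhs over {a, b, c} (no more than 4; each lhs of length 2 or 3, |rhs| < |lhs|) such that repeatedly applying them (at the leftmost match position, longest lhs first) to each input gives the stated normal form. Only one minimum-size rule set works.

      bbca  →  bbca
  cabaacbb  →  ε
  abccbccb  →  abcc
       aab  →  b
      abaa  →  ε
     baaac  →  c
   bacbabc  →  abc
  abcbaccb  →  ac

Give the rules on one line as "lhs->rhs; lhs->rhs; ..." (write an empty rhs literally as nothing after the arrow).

aa->; ba->; cb->

  | bbca
  | cabaacbb => caacbb => ccbb => cb => ε
  | abccbccb => abcccb => abcc
  | aab => b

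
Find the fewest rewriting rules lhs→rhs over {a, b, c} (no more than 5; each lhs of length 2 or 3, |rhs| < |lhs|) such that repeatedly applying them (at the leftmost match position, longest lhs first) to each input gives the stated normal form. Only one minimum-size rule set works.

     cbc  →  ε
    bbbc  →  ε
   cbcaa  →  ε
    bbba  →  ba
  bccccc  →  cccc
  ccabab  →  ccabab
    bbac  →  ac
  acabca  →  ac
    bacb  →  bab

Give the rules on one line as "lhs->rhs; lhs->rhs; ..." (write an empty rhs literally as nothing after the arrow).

  | cbc => bc => ε
  | bbbc => bc => ε
  | cbcaa => bcaa => aa => ε
  | bbba => ba

aa->; bb->; bc->; cb->b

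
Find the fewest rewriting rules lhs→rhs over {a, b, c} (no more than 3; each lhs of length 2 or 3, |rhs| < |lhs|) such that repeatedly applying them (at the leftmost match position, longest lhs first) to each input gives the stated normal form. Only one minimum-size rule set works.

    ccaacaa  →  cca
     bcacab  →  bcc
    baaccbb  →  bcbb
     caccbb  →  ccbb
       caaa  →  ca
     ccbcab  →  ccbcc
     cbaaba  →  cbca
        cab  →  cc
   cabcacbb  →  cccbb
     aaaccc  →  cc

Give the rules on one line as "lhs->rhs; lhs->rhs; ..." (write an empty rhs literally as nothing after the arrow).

aa->a; ab->c; ac->

  | ccaacaa => ccacaa => ccaa => cca
  | bcacab => bcab => bcc
  | baaccbb => baccbb => bcbb
  | caccbb => ccbb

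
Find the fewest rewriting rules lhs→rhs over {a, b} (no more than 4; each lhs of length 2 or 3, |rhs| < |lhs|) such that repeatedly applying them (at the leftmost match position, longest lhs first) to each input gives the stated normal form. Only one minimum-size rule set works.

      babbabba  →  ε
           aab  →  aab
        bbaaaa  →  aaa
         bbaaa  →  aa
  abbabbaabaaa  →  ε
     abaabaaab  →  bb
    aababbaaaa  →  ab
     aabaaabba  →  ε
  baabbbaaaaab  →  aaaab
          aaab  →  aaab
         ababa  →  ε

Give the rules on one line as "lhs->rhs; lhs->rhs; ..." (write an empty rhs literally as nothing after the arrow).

aba->b; ba->; baa->ab; bba->

  | babbabba => bbabba => bba => ε
  | aab
  | bbaaaa => aaa
  | bbaaa => aa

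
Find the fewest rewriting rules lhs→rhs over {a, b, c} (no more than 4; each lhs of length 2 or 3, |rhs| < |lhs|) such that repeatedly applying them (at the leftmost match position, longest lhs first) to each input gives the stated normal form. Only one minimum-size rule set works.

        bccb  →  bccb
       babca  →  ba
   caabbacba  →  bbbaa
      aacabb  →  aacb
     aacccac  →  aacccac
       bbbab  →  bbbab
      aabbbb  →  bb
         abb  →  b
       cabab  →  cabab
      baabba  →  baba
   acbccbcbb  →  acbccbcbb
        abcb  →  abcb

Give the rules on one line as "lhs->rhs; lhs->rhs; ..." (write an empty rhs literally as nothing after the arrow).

abb->b; bca->; caa->b; cba->a

  | bccb
  | babca => ba
  | caabbacba => bbbacba => bbbaa
  | aacabb => aacb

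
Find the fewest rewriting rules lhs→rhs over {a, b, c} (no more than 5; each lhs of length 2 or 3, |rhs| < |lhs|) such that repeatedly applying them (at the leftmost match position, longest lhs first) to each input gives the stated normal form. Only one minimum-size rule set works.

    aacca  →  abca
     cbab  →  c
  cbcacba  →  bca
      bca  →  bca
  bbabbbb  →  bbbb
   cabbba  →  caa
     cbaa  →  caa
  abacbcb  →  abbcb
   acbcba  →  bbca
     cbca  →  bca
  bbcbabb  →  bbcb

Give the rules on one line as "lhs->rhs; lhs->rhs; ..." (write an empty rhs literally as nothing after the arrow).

  | aacca => abca
  | cbab => c
  | cbcacba => bcacba => bcbba => bcba => bca
  | bca

ac->b; ba->a; bab->; cbc->bc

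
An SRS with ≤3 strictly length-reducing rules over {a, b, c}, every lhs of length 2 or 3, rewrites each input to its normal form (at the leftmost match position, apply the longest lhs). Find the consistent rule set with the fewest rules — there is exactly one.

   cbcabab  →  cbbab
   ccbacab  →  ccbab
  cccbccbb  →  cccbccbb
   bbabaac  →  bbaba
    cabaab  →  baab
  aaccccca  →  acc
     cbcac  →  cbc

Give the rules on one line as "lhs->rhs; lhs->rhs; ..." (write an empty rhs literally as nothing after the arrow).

  | cbcabab => cbbab
  | ccbacab => ccbab
  | cccbccbb
  | bbabaac => bbaba

aac->a; ca->; cca->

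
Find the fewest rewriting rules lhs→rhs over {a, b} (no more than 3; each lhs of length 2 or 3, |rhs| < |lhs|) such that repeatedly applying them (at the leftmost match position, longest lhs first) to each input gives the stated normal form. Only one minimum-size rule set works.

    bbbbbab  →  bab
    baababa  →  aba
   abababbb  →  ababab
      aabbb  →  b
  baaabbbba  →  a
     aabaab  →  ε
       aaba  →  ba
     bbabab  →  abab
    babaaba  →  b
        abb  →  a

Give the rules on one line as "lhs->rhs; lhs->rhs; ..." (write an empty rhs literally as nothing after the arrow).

aa->; aaa->b; bb->

  | bbbbbab => bbbab => bab
  | baababa => bbaba => aba
  | abababbb => ababab
  | aabbb => bbb => b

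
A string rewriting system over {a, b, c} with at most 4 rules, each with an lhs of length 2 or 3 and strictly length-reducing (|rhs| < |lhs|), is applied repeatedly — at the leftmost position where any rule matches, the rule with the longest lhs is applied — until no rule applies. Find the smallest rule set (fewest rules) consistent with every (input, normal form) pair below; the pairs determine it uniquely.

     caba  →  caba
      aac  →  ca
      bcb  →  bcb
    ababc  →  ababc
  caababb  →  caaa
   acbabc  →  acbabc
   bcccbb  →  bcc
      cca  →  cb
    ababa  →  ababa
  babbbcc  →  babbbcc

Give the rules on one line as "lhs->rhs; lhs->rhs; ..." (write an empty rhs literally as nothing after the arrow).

aab->aa; aac->ca; cbb->; cca->cb

  | caba
  | aac => ca
  | bcb
  | ababc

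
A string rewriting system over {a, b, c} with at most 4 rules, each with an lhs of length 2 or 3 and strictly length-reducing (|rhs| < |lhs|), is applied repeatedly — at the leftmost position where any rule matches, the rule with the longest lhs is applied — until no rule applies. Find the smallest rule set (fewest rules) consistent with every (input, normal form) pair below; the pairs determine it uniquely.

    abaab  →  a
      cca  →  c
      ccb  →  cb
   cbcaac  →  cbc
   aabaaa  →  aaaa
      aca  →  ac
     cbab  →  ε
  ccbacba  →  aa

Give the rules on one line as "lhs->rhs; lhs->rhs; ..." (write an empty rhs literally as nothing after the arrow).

ab->; ca->c; cba->a; cc->c

  | abaab => aab => a
  | cca => ca => c
  | ccb => cb
  | cbcaac => cbcac => cbcc => cbc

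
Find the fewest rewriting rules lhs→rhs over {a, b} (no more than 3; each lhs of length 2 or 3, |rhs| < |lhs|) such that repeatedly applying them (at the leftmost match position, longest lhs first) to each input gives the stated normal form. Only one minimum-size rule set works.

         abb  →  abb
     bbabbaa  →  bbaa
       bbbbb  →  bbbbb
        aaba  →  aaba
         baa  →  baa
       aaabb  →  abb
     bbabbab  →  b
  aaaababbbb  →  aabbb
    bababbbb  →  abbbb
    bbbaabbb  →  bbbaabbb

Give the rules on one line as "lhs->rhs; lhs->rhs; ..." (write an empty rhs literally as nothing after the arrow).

  | abb
  | bbabbaa => bbaa
  | bbbbb
  | aaba

aaa->a; bab->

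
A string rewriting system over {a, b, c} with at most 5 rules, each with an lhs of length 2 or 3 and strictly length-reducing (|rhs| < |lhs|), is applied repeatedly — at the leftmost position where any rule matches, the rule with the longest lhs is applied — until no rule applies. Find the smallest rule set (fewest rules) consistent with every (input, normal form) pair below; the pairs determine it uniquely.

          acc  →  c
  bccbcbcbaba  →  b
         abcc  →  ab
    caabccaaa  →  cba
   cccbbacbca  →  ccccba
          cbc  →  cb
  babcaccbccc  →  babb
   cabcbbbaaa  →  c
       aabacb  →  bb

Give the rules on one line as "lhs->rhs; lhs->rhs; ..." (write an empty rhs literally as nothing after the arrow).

aa->; ac->; bba->; bc->b

  | acc => c
  | bccbcbcbaba => bcbcbcbaba => bbcbcbaba => bbbcbaba => bbbbaba => bbba => b
  | abcc => abc => ab
  | caabccaaa => cbccaaa => cbcaaa => cbaaa => cba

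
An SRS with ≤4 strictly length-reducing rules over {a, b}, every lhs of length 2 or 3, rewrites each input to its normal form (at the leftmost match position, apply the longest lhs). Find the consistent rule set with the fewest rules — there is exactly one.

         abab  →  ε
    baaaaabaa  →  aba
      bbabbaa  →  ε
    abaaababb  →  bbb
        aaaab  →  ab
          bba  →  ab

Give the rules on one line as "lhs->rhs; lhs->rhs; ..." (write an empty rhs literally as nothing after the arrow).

  | abab => aa => ε
  | baaaaabaa => baabaa => bbaa => aba
  | bbabbaa => abbbaa => ababa => aaa => ε
  | abaaababb => abbabb => aabbb => bbb

aa->; aaa->; bab->a; bba->ab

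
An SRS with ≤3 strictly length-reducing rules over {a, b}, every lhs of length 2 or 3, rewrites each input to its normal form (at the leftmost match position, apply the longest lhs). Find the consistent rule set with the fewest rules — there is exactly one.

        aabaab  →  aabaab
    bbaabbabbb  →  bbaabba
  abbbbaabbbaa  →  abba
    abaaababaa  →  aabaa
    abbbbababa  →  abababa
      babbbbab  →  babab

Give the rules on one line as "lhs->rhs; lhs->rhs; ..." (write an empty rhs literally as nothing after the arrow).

aaa->b; bbb->

  | aabaab
  | bbaabbabbb => bbaabba
  | abbbbaabbbaa => abaabbbaa => abaaaa => abba
  | abaaababaa => abbbabaa => aabaa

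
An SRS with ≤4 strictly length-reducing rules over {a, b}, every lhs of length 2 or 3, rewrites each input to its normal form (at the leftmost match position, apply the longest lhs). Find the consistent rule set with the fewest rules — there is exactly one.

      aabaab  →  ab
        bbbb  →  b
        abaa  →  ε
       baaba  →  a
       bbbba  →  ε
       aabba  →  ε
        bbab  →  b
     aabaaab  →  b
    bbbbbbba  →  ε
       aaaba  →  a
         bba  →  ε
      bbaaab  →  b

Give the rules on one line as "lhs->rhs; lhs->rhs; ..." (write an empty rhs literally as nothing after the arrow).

aa->; ba->; bb->b

  | aabaab => baab => ab
  | bbbb => bbb => bb => b
  | abaa => aa => ε
  | baaba => aba => a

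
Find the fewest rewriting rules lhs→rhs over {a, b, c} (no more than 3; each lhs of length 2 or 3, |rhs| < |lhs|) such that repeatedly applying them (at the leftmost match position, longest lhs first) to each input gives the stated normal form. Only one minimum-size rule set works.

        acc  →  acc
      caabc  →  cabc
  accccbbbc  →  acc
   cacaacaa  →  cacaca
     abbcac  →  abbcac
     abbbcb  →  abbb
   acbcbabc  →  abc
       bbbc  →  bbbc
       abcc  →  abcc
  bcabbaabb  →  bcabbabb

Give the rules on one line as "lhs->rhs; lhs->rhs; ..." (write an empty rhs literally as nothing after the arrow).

aa->a; cb->

  | acc
  | caabc => cabc
  | accccbbbc => acccbbc => accbc => acc
  | cacaacaa => cacacaa => cacaca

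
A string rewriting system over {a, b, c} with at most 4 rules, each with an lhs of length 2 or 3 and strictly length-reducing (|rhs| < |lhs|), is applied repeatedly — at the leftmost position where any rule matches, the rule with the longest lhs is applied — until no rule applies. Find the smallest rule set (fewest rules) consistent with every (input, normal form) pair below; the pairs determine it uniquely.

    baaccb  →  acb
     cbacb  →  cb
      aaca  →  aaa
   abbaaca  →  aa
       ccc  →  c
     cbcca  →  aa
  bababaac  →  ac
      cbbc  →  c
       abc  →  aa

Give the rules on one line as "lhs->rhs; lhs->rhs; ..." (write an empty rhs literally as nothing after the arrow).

ba->; bc->a; ca->a; cc->c

  | baaccb => accb => acb
  | cbacb => ccb => cb
  | aaca => aaa
  | abbaaca => abaca => aca => aa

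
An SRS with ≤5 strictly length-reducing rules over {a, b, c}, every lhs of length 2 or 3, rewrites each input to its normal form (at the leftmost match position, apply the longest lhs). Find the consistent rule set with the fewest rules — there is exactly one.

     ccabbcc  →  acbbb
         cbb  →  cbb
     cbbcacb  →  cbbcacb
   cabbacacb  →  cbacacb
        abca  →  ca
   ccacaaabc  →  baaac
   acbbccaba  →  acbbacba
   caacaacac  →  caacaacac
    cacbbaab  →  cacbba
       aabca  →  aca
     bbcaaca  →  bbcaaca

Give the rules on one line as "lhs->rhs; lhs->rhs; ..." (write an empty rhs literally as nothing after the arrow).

  | ccabbcc => acbbcc => acbbb
  | cbb
  | cbbcacb
  | cabbacacb => cbacacb

ab->; acc->ba; cc->b; cca->ac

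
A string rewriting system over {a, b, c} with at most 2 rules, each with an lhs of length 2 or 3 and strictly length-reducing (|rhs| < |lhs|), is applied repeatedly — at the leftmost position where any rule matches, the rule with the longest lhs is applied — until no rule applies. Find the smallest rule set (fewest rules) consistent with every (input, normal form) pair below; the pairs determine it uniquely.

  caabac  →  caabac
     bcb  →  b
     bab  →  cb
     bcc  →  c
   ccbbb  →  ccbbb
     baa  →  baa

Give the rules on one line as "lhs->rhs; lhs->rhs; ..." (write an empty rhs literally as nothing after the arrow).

  | caabac
  | bcb => b
  | bab => cb
  | bcc => c

bab->cb; bc->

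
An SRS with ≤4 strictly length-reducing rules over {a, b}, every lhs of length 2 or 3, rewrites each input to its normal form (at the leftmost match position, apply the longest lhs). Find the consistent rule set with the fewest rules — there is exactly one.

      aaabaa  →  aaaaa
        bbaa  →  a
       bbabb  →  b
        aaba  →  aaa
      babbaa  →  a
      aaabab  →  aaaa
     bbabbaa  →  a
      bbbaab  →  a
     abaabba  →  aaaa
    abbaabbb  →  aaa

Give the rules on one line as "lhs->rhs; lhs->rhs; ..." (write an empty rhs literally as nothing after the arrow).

  | aaabaa => aaaaa
  | bbaa => baa => a
  | bbabb => babb => bb => b
  | aaba => aaa

ab->a; ba->; bb->b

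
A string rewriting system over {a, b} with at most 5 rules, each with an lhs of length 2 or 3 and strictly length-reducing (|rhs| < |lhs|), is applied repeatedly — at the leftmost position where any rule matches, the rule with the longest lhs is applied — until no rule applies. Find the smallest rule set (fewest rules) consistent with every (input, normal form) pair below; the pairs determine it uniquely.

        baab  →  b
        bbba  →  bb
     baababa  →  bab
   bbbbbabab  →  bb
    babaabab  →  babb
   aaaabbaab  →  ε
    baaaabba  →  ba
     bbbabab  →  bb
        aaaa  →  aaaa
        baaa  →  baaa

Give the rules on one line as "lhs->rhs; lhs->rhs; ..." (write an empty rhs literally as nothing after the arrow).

  | baab => b
  | bbba => bba => bb
  | baababa => baba => bab
  | bbbbbabab => bbbbabab => bbbabab => bbabab => bbbab => bbab => bbb => bb

aab->; aba->ab; bba->bb; bbb->bb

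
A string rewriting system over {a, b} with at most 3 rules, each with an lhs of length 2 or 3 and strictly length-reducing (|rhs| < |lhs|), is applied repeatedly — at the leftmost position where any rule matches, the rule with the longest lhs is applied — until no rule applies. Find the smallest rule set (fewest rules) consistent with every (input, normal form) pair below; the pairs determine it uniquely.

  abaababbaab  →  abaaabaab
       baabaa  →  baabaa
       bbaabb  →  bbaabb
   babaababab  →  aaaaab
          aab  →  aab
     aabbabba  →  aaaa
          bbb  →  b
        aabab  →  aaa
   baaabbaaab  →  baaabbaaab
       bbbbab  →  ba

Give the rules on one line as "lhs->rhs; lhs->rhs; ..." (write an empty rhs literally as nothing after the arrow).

  | abaababbaab => abaaabaab
  | baabaa
  | bbaabb
  | babaababab => aaababab => aaaaab

bab->a; bbb->b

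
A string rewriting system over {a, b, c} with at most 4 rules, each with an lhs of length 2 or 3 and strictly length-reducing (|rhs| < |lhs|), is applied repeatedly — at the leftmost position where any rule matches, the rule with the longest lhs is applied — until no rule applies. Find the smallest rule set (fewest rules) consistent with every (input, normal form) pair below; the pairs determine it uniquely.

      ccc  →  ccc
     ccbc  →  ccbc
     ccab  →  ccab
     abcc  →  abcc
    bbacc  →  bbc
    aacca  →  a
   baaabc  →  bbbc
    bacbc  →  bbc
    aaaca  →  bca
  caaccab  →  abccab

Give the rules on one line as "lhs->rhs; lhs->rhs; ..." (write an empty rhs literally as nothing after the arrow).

  | ccc
  | ccbc
  | ccab
  | abcc

aaa->b; ac->; caa->ab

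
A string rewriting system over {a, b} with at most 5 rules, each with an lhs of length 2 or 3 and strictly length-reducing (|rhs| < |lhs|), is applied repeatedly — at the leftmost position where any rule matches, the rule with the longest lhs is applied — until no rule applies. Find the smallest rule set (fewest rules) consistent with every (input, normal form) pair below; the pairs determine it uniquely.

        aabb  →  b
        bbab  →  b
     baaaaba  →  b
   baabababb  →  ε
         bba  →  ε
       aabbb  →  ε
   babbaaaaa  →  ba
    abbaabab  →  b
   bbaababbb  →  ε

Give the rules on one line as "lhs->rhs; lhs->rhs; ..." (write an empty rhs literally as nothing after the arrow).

  | aabb => bbb => b
  | bbab => b
  | baaaaba => bbaaba => aba => aa => b
  | baabababb => bbbababb => bababb => baabb => bbbb => bb => ε

aa->b; ab->a; bb->; bba->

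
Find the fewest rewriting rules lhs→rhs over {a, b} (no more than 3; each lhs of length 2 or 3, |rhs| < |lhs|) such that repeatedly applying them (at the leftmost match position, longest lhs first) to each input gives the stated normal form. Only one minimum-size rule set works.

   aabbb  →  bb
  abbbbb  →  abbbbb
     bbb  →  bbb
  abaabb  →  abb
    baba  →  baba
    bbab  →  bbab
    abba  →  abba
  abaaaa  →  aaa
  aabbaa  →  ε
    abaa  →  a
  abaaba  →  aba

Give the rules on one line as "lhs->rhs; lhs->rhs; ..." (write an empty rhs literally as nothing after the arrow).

  | aabbb => bb
  | abbbbb
  | bbb
  | abaabb => abb

aab->; baa->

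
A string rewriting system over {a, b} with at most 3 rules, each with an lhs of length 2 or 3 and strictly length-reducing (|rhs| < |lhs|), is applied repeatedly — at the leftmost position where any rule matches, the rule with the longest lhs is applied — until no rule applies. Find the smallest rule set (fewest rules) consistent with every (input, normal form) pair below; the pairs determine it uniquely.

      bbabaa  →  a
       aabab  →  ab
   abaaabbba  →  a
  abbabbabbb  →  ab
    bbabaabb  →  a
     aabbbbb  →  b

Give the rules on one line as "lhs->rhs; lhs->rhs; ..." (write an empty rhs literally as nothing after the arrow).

  | bbabaa => abaa => aaa => a
  | aabab => bab => ab
  | abaaabbba => aaaabbba => aabbba => bbba => ba => a
  | abbabbabbb => aabbabbb => bbabbb => abbb => ab

aa->; ba->a; bb->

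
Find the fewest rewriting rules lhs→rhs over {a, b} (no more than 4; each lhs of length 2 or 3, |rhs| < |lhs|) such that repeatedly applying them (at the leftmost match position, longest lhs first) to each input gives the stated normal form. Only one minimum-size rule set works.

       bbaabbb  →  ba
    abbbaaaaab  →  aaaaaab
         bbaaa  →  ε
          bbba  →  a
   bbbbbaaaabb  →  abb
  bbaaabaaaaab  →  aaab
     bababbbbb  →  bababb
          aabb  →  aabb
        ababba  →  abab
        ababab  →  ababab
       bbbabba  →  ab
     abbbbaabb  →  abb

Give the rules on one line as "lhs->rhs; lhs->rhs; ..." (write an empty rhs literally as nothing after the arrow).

  | bbaabbb => babbb => ba
  | abbbaaaaab => aaaaaab
  | bbaaa => baa => ε
  | bbba => a

baa->; bba->b; bbb->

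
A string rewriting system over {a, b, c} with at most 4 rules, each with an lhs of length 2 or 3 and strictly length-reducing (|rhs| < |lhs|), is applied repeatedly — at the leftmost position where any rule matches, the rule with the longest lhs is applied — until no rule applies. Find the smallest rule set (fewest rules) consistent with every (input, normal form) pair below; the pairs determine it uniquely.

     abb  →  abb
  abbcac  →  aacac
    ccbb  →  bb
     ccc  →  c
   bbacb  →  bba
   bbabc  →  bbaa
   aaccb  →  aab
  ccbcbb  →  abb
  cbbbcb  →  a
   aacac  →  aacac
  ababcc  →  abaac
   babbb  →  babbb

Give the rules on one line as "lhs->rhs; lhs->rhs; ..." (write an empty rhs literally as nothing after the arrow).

  | abb
  | abbcac => aacac
  | ccbb => bb
  | ccc => c

bbc->ac; bc->a; cb->; cc->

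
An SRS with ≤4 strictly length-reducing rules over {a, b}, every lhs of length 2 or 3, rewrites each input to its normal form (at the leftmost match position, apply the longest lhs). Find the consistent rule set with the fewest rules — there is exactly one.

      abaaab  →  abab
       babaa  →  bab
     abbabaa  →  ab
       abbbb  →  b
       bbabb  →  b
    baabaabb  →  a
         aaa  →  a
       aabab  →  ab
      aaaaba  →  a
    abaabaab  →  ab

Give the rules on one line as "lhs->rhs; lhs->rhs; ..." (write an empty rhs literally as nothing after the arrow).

  | abaaab => abab
  | babaa => bab
  | abbabaa => aaabaa => abaa => ab
  | abbbb => aabb => b

aa->; aab->; bb->a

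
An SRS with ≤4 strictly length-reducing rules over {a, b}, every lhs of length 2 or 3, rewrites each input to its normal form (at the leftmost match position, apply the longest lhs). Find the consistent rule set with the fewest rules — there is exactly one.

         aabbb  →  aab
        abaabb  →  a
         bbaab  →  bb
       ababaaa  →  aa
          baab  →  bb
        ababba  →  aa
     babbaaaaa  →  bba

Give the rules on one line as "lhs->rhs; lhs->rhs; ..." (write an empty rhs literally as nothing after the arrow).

abb->a; baa->bb; bab->b; bbb->bb

  | aabbb => aab
  | abaabb => abbbb => abb => a
  | bbaab => bbbb => bbb => bb
  | ababaaa => abaaa => abba => aa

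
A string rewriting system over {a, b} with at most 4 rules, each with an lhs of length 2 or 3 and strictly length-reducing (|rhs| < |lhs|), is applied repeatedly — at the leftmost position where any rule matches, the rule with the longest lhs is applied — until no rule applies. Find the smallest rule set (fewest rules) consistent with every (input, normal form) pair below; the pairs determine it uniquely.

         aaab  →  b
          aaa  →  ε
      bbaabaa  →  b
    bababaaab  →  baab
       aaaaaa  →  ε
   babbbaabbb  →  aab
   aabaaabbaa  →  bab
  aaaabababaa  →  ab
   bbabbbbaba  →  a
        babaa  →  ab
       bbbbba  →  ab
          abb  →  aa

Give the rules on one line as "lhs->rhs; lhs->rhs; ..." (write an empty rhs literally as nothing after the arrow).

aaa->; aba->b; bb->a; bba->ab

  | aaab => b
  | aaa => ε
  | bbaabaa => ababaa => bbaa => aba => b
  | bababaaab => bbbaaab => abaaab => baab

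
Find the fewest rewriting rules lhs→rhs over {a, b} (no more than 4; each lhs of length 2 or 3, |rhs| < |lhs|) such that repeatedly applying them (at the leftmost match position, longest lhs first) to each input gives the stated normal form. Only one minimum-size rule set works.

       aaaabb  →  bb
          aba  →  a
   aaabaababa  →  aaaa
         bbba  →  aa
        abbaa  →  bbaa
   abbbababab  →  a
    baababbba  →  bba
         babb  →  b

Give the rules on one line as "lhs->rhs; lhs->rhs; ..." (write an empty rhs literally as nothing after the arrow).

ab->; abb->bb; bab->; bbb->a

  | aaaabb => aaabb => aabb => abb => bb
  | aba => a
  | aaabaababa => aaaababa => aaaaba => aaaa
  | bbba => aa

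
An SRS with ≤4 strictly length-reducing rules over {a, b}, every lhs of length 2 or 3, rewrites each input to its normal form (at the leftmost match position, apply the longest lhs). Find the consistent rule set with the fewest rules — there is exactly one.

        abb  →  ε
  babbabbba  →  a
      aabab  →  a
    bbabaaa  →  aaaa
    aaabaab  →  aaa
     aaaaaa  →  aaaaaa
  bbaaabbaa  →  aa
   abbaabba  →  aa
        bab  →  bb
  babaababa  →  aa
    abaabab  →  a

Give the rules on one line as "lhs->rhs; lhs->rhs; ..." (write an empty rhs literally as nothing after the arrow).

  | abb => ε
  | babbabbba => bbbabbba => aabbba => aba => a
  | aabab => aab => a
  | bbabaaa => bbbaaa => aaaa

ab->; abb->; ba->b; bbb->a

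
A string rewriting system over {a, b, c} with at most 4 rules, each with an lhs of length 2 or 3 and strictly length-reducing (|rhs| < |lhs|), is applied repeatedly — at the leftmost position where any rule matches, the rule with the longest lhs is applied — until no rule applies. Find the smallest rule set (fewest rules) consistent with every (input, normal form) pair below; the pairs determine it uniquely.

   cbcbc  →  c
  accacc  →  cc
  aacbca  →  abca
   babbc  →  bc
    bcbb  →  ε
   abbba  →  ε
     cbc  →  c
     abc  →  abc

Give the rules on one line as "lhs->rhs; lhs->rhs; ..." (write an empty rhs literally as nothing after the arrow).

ac->; ba->c; bb->; cb->

  | cbcbc => cbc => c
  | accacc => cacc => cc
  | aacbca => abca
  | babbc => cbbc => bc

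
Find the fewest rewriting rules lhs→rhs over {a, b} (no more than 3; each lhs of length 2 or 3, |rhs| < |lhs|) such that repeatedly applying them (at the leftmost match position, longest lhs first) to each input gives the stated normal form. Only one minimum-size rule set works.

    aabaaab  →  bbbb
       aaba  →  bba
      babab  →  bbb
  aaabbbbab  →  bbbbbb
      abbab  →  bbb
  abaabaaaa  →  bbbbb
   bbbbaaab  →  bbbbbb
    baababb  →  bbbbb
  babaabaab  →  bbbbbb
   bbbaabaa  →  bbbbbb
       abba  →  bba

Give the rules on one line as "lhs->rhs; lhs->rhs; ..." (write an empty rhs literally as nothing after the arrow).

aa->b; ab->b

  | aabaaab => bbaaab => bbbab => bbbb
  | aaba => bba
  | babab => bbab => bbb
  | aaabbbbab => babbbbab => bbbbbab => bbbbbb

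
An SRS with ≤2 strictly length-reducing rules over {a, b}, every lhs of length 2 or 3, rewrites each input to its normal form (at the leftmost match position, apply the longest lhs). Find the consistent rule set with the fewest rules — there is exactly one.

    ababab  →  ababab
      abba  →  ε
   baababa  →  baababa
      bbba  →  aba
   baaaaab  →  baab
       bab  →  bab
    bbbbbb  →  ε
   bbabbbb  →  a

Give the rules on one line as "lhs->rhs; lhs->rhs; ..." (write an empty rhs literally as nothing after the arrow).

aaa->; bb->a

  | ababab
  | abba => aaa => ε
  | baababa
  | bbba => aba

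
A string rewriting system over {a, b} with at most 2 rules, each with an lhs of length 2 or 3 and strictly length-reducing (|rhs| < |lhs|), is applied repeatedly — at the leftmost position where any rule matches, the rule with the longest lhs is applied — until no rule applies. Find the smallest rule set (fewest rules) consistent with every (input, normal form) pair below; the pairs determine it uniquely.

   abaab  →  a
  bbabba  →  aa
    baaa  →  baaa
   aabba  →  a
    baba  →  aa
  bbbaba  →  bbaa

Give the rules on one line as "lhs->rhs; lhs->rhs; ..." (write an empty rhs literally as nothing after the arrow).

ab->; bab->a

  | abaab => aab => a
  | bbabba => baba => aa
  | baaa
  | aabba => aba => a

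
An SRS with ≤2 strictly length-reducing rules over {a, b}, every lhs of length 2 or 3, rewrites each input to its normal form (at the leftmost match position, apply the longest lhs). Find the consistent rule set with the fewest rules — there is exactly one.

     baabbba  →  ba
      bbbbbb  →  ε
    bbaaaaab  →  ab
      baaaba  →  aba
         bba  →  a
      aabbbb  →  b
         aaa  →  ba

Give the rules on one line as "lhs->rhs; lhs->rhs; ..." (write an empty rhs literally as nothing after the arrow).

aa->b; bb->

  | baabbba => bbbbba => bbba => ba
  | bbbbbb => bbbb => bb => ε
  | bbaaaaab => aaaaab => baaab => bbab => ab
  | baaaba => bbaba => aba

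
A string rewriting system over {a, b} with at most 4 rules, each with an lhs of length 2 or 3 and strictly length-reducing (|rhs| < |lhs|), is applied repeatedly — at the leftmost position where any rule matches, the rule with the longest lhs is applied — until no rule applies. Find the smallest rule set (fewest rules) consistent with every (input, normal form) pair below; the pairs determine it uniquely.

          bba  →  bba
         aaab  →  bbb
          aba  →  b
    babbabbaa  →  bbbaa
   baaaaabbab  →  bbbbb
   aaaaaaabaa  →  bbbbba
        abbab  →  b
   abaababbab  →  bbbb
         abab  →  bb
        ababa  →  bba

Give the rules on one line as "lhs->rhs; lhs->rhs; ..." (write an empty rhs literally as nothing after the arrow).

  | bba
  | aaab => bbb
  | aba => b
  | babbabbaa => bbabbaa => bbbaa

aaa->bb; ab->; aba->b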